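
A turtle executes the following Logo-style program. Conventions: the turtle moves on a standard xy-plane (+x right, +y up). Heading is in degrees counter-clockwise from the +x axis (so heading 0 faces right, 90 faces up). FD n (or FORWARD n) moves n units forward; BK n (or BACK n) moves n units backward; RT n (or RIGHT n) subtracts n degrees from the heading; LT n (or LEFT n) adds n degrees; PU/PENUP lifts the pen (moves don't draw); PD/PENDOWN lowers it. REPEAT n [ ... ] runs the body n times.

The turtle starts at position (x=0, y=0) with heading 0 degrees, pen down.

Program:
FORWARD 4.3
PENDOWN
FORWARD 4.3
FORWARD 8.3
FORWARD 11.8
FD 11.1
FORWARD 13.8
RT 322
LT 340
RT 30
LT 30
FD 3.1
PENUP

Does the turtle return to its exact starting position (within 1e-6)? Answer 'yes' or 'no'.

Executing turtle program step by step:
Start: pos=(0,0), heading=0, pen down
FD 4.3: (0,0) -> (4.3,0) [heading=0, draw]
PD: pen down
FD 4.3: (4.3,0) -> (8.6,0) [heading=0, draw]
FD 8.3: (8.6,0) -> (16.9,0) [heading=0, draw]
FD 11.8: (16.9,0) -> (28.7,0) [heading=0, draw]
FD 11.1: (28.7,0) -> (39.8,0) [heading=0, draw]
FD 13.8: (39.8,0) -> (53.6,0) [heading=0, draw]
RT 322: heading 0 -> 38
LT 340: heading 38 -> 18
RT 30: heading 18 -> 348
LT 30: heading 348 -> 18
FD 3.1: (53.6,0) -> (56.548,0.958) [heading=18, draw]
PU: pen up
Final: pos=(56.548,0.958), heading=18, 7 segment(s) drawn

Start position: (0, 0)
Final position: (56.548, 0.958)
Distance = 56.556; >= 1e-6 -> NOT closed

Answer: no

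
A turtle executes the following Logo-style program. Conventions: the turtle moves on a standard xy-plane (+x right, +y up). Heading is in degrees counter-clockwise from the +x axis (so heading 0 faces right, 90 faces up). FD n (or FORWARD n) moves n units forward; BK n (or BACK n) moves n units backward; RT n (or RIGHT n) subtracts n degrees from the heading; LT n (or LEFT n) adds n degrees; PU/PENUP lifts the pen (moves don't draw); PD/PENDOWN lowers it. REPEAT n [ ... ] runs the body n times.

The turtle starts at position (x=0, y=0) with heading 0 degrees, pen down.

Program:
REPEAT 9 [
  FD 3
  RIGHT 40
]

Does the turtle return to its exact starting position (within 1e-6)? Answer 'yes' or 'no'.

Answer: yes

Derivation:
Executing turtle program step by step:
Start: pos=(0,0), heading=0, pen down
REPEAT 9 [
  -- iteration 1/9 --
  FD 3: (0,0) -> (3,0) [heading=0, draw]
  RT 40: heading 0 -> 320
  -- iteration 2/9 --
  FD 3: (3,0) -> (5.298,-1.928) [heading=320, draw]
  RT 40: heading 320 -> 280
  -- iteration 3/9 --
  FD 3: (5.298,-1.928) -> (5.819,-4.883) [heading=280, draw]
  RT 40: heading 280 -> 240
  -- iteration 4/9 --
  FD 3: (5.819,-4.883) -> (4.319,-7.481) [heading=240, draw]
  RT 40: heading 240 -> 200
  -- iteration 5/9 --
  FD 3: (4.319,-7.481) -> (1.5,-8.507) [heading=200, draw]
  RT 40: heading 200 -> 160
  -- iteration 6/9 --
  FD 3: (1.5,-8.507) -> (-1.319,-7.481) [heading=160, draw]
  RT 40: heading 160 -> 120
  -- iteration 7/9 --
  FD 3: (-1.319,-7.481) -> (-2.819,-4.883) [heading=120, draw]
  RT 40: heading 120 -> 80
  -- iteration 8/9 --
  FD 3: (-2.819,-4.883) -> (-2.298,-1.928) [heading=80, draw]
  RT 40: heading 80 -> 40
  -- iteration 9/9 --
  FD 3: (-2.298,-1.928) -> (0,0) [heading=40, draw]
  RT 40: heading 40 -> 0
]
Final: pos=(0,0), heading=0, 9 segment(s) drawn

Start position: (0, 0)
Final position: (0, 0)
Distance = 0; < 1e-6 -> CLOSED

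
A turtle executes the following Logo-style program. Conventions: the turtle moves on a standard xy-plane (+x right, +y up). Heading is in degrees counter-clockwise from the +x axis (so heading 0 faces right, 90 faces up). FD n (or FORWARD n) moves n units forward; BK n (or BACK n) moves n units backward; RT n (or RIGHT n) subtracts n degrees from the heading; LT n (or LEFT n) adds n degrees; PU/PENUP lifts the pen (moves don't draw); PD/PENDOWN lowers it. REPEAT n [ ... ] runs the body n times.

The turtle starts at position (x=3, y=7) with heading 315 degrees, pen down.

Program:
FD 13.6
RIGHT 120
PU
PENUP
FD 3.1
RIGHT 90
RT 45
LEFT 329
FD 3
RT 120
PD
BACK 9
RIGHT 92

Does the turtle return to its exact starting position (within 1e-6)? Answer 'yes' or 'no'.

Answer: no

Derivation:
Executing turtle program step by step:
Start: pos=(3,7), heading=315, pen down
FD 13.6: (3,7) -> (12.617,-2.617) [heading=315, draw]
RT 120: heading 315 -> 195
PU: pen up
PU: pen up
FD 3.1: (12.617,-2.617) -> (9.622,-3.419) [heading=195, move]
RT 90: heading 195 -> 105
RT 45: heading 105 -> 60
LT 329: heading 60 -> 29
FD 3: (9.622,-3.419) -> (12.246,-1.965) [heading=29, move]
RT 120: heading 29 -> 269
PD: pen down
BK 9: (12.246,-1.965) -> (12.403,7.034) [heading=269, draw]
RT 92: heading 269 -> 177
Final: pos=(12.403,7.034), heading=177, 2 segment(s) drawn

Start position: (3, 7)
Final position: (12.403, 7.034)
Distance = 9.403; >= 1e-6 -> NOT closed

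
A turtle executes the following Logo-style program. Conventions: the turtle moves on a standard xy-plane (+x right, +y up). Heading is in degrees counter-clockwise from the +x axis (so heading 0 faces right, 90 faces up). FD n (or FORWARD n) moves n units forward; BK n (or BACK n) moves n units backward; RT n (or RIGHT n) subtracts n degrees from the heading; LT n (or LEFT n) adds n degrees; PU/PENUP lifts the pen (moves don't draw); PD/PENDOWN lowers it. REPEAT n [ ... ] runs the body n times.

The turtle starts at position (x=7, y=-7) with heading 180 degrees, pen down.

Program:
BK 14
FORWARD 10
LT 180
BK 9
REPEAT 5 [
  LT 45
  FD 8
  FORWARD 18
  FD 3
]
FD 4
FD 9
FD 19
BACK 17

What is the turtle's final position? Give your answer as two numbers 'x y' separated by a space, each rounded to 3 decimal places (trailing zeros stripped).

Answer: -58.113 31.899

Derivation:
Executing turtle program step by step:
Start: pos=(7,-7), heading=180, pen down
BK 14: (7,-7) -> (21,-7) [heading=180, draw]
FD 10: (21,-7) -> (11,-7) [heading=180, draw]
LT 180: heading 180 -> 0
BK 9: (11,-7) -> (2,-7) [heading=0, draw]
REPEAT 5 [
  -- iteration 1/5 --
  LT 45: heading 0 -> 45
  FD 8: (2,-7) -> (7.657,-1.343) [heading=45, draw]
  FD 18: (7.657,-1.343) -> (20.385,11.385) [heading=45, draw]
  FD 3: (20.385,11.385) -> (22.506,13.506) [heading=45, draw]
  -- iteration 2/5 --
  LT 45: heading 45 -> 90
  FD 8: (22.506,13.506) -> (22.506,21.506) [heading=90, draw]
  FD 18: (22.506,21.506) -> (22.506,39.506) [heading=90, draw]
  FD 3: (22.506,39.506) -> (22.506,42.506) [heading=90, draw]
  -- iteration 3/5 --
  LT 45: heading 90 -> 135
  FD 8: (22.506,42.506) -> (16.849,48.163) [heading=135, draw]
  FD 18: (16.849,48.163) -> (4.121,60.891) [heading=135, draw]
  FD 3: (4.121,60.891) -> (2,63.012) [heading=135, draw]
  -- iteration 4/5 --
  LT 45: heading 135 -> 180
  FD 8: (2,63.012) -> (-6,63.012) [heading=180, draw]
  FD 18: (-6,63.012) -> (-24,63.012) [heading=180, draw]
  FD 3: (-24,63.012) -> (-27,63.012) [heading=180, draw]
  -- iteration 5/5 --
  LT 45: heading 180 -> 225
  FD 8: (-27,63.012) -> (-32.657,57.355) [heading=225, draw]
  FD 18: (-32.657,57.355) -> (-45.385,44.627) [heading=225, draw]
  FD 3: (-45.385,44.627) -> (-47.506,42.506) [heading=225, draw]
]
FD 4: (-47.506,42.506) -> (-50.335,39.678) [heading=225, draw]
FD 9: (-50.335,39.678) -> (-56.698,33.314) [heading=225, draw]
FD 19: (-56.698,33.314) -> (-70.134,19.879) [heading=225, draw]
BK 17: (-70.134,19.879) -> (-58.113,31.899) [heading=225, draw]
Final: pos=(-58.113,31.899), heading=225, 22 segment(s) drawn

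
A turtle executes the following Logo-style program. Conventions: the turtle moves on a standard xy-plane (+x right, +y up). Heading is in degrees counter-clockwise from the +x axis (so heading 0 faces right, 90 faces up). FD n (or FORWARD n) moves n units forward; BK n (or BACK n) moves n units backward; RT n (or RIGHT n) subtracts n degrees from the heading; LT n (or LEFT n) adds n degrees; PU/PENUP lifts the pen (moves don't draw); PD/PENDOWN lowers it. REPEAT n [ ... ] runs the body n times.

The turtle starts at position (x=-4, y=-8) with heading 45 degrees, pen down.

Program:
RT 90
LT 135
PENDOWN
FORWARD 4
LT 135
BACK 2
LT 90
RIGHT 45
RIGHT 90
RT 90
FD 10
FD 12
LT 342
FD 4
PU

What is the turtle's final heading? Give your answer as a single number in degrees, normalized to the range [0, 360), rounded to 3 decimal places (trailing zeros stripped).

Answer: 72

Derivation:
Executing turtle program step by step:
Start: pos=(-4,-8), heading=45, pen down
RT 90: heading 45 -> 315
LT 135: heading 315 -> 90
PD: pen down
FD 4: (-4,-8) -> (-4,-4) [heading=90, draw]
LT 135: heading 90 -> 225
BK 2: (-4,-4) -> (-2.586,-2.586) [heading=225, draw]
LT 90: heading 225 -> 315
RT 45: heading 315 -> 270
RT 90: heading 270 -> 180
RT 90: heading 180 -> 90
FD 10: (-2.586,-2.586) -> (-2.586,7.414) [heading=90, draw]
FD 12: (-2.586,7.414) -> (-2.586,19.414) [heading=90, draw]
LT 342: heading 90 -> 72
FD 4: (-2.586,19.414) -> (-1.35,23.218) [heading=72, draw]
PU: pen up
Final: pos=(-1.35,23.218), heading=72, 5 segment(s) drawn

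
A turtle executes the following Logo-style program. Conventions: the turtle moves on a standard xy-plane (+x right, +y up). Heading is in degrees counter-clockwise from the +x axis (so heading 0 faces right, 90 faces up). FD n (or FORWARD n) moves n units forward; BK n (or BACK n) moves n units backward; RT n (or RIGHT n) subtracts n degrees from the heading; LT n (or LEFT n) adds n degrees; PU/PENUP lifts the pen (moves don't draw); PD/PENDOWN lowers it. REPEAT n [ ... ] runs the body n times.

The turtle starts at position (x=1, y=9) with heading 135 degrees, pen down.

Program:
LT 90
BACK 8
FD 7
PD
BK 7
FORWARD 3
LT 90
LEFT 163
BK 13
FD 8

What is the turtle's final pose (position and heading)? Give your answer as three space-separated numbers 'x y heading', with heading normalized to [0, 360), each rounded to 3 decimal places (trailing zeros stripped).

Executing turtle program step by step:
Start: pos=(1,9), heading=135, pen down
LT 90: heading 135 -> 225
BK 8: (1,9) -> (6.657,14.657) [heading=225, draw]
FD 7: (6.657,14.657) -> (1.707,9.707) [heading=225, draw]
PD: pen down
BK 7: (1.707,9.707) -> (6.657,14.657) [heading=225, draw]
FD 3: (6.657,14.657) -> (4.536,12.536) [heading=225, draw]
LT 90: heading 225 -> 315
LT 163: heading 315 -> 118
BK 13: (4.536,12.536) -> (10.639,1.057) [heading=118, draw]
FD 8: (10.639,1.057) -> (6.883,8.121) [heading=118, draw]
Final: pos=(6.883,8.121), heading=118, 6 segment(s) drawn

Answer: 6.883 8.121 118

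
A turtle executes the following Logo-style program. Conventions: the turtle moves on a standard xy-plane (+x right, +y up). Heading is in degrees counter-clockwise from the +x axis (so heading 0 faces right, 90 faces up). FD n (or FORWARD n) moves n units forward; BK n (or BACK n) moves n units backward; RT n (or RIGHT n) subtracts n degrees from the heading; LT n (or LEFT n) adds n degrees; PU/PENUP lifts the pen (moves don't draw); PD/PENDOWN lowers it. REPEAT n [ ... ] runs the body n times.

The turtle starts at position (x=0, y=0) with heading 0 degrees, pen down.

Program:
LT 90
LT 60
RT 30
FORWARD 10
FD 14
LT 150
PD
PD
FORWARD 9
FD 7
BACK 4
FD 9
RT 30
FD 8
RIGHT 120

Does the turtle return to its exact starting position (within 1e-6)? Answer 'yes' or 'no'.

Answer: no

Derivation:
Executing turtle program step by step:
Start: pos=(0,0), heading=0, pen down
LT 90: heading 0 -> 90
LT 60: heading 90 -> 150
RT 30: heading 150 -> 120
FD 10: (0,0) -> (-5,8.66) [heading=120, draw]
FD 14: (-5,8.66) -> (-12,20.785) [heading=120, draw]
LT 150: heading 120 -> 270
PD: pen down
PD: pen down
FD 9: (-12,20.785) -> (-12,11.785) [heading=270, draw]
FD 7: (-12,11.785) -> (-12,4.785) [heading=270, draw]
BK 4: (-12,4.785) -> (-12,8.785) [heading=270, draw]
FD 9: (-12,8.785) -> (-12,-0.215) [heading=270, draw]
RT 30: heading 270 -> 240
FD 8: (-12,-0.215) -> (-16,-7.144) [heading=240, draw]
RT 120: heading 240 -> 120
Final: pos=(-16,-7.144), heading=120, 7 segment(s) drawn

Start position: (0, 0)
Final position: (-16, -7.144)
Distance = 17.522; >= 1e-6 -> NOT closed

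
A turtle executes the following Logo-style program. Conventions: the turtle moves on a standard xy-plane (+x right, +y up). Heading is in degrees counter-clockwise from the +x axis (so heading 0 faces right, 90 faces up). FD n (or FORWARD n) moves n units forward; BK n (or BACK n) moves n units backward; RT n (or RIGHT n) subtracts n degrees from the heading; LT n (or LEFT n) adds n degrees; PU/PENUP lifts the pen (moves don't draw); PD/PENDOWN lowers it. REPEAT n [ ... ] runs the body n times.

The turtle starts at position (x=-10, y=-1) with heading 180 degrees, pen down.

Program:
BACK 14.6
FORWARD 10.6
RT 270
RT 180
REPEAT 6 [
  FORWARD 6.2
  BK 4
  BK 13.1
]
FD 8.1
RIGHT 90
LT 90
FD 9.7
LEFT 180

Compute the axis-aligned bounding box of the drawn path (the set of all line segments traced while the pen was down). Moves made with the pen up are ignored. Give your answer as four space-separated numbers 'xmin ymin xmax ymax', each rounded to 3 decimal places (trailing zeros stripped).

Answer: -10 -66.4 4.6 5.2

Derivation:
Executing turtle program step by step:
Start: pos=(-10,-1), heading=180, pen down
BK 14.6: (-10,-1) -> (4.6,-1) [heading=180, draw]
FD 10.6: (4.6,-1) -> (-6,-1) [heading=180, draw]
RT 270: heading 180 -> 270
RT 180: heading 270 -> 90
REPEAT 6 [
  -- iteration 1/6 --
  FD 6.2: (-6,-1) -> (-6,5.2) [heading=90, draw]
  BK 4: (-6,5.2) -> (-6,1.2) [heading=90, draw]
  BK 13.1: (-6,1.2) -> (-6,-11.9) [heading=90, draw]
  -- iteration 2/6 --
  FD 6.2: (-6,-11.9) -> (-6,-5.7) [heading=90, draw]
  BK 4: (-6,-5.7) -> (-6,-9.7) [heading=90, draw]
  BK 13.1: (-6,-9.7) -> (-6,-22.8) [heading=90, draw]
  -- iteration 3/6 --
  FD 6.2: (-6,-22.8) -> (-6,-16.6) [heading=90, draw]
  BK 4: (-6,-16.6) -> (-6,-20.6) [heading=90, draw]
  BK 13.1: (-6,-20.6) -> (-6,-33.7) [heading=90, draw]
  -- iteration 4/6 --
  FD 6.2: (-6,-33.7) -> (-6,-27.5) [heading=90, draw]
  BK 4: (-6,-27.5) -> (-6,-31.5) [heading=90, draw]
  BK 13.1: (-6,-31.5) -> (-6,-44.6) [heading=90, draw]
  -- iteration 5/6 --
  FD 6.2: (-6,-44.6) -> (-6,-38.4) [heading=90, draw]
  BK 4: (-6,-38.4) -> (-6,-42.4) [heading=90, draw]
  BK 13.1: (-6,-42.4) -> (-6,-55.5) [heading=90, draw]
  -- iteration 6/6 --
  FD 6.2: (-6,-55.5) -> (-6,-49.3) [heading=90, draw]
  BK 4: (-6,-49.3) -> (-6,-53.3) [heading=90, draw]
  BK 13.1: (-6,-53.3) -> (-6,-66.4) [heading=90, draw]
]
FD 8.1: (-6,-66.4) -> (-6,-58.3) [heading=90, draw]
RT 90: heading 90 -> 0
LT 90: heading 0 -> 90
FD 9.7: (-6,-58.3) -> (-6,-48.6) [heading=90, draw]
LT 180: heading 90 -> 270
Final: pos=(-6,-48.6), heading=270, 22 segment(s) drawn

Segment endpoints: x in {-10, -6, -6, -6, -6, -6, -6, -6, -6, -6, -6, -6, -6, -6, -6, 4.6}, y in {-66.4, -58.3, -55.5, -53.3, -49.3, -48.6, -44.6, -42.4, -38.4, -33.7, -31.5, -27.5, -22.8, -20.6, -16.6, -11.9, -9.7, -5.7, -1, -1, -1, 1.2, 5.2}
xmin=-10, ymin=-66.4, xmax=4.6, ymax=5.2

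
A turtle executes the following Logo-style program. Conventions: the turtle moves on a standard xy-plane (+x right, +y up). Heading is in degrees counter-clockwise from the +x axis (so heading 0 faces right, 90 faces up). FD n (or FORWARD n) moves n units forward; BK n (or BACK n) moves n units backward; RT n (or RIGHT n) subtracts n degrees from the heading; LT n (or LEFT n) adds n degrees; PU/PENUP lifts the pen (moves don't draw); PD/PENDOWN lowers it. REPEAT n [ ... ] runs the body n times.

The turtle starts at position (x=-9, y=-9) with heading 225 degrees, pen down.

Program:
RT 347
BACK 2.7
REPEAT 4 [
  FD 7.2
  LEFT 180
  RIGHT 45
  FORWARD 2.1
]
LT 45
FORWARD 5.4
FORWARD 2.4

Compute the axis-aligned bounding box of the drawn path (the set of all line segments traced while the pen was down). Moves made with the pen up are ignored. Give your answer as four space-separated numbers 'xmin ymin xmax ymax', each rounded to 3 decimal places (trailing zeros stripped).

Executing turtle program step by step:
Start: pos=(-9,-9), heading=225, pen down
RT 347: heading 225 -> 238
BK 2.7: (-9,-9) -> (-7.569,-6.71) [heading=238, draw]
REPEAT 4 [
  -- iteration 1/4 --
  FD 7.2: (-7.569,-6.71) -> (-11.385,-12.816) [heading=238, draw]
  LT 180: heading 238 -> 58
  RT 45: heading 58 -> 13
  FD 2.1: (-11.385,-12.816) -> (-9.338,-12.344) [heading=13, draw]
  -- iteration 2/4 --
  FD 7.2: (-9.338,-12.344) -> (-2.323,-10.724) [heading=13, draw]
  LT 180: heading 13 -> 193
  RT 45: heading 193 -> 148
  FD 2.1: (-2.323,-10.724) -> (-4.104,-9.611) [heading=148, draw]
  -- iteration 3/4 --
  FD 7.2: (-4.104,-9.611) -> (-10.21,-5.796) [heading=148, draw]
  LT 180: heading 148 -> 328
  RT 45: heading 328 -> 283
  FD 2.1: (-10.21,-5.796) -> (-9.737,-7.842) [heading=283, draw]
  -- iteration 4/4 --
  FD 7.2: (-9.737,-7.842) -> (-8.118,-14.858) [heading=283, draw]
  LT 180: heading 283 -> 103
  RT 45: heading 103 -> 58
  FD 2.1: (-8.118,-14.858) -> (-7.005,-13.077) [heading=58, draw]
]
LT 45: heading 58 -> 103
FD 5.4: (-7.005,-13.077) -> (-8.22,-7.815) [heading=103, draw]
FD 2.4: (-8.22,-7.815) -> (-8.76,-5.477) [heading=103, draw]
Final: pos=(-8.76,-5.477), heading=103, 11 segment(s) drawn

Segment endpoints: x in {-11.385, -10.21, -9.737, -9.338, -9, -8.76, -8.22, -8.118, -7.569, -7.005, -4.104, -2.323}, y in {-14.858, -13.077, -12.816, -12.344, -10.724, -9.611, -9, -7.842, -7.815, -6.71, -5.796, -5.477}
xmin=-11.385, ymin=-14.858, xmax=-2.323, ymax=-5.477

Answer: -11.385 -14.858 -2.323 -5.477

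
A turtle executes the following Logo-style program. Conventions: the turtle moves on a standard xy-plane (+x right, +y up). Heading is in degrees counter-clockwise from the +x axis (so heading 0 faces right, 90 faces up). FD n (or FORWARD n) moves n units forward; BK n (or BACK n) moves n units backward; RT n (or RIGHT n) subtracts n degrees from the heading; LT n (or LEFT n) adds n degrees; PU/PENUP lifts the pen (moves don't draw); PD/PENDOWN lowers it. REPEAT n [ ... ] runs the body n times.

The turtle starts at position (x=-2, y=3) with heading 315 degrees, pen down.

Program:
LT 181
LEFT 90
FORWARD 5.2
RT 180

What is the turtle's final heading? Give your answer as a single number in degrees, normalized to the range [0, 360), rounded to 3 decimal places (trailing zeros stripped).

Executing turtle program step by step:
Start: pos=(-2,3), heading=315, pen down
LT 181: heading 315 -> 136
LT 90: heading 136 -> 226
FD 5.2: (-2,3) -> (-5.612,-0.741) [heading=226, draw]
RT 180: heading 226 -> 46
Final: pos=(-5.612,-0.741), heading=46, 1 segment(s) drawn

Answer: 46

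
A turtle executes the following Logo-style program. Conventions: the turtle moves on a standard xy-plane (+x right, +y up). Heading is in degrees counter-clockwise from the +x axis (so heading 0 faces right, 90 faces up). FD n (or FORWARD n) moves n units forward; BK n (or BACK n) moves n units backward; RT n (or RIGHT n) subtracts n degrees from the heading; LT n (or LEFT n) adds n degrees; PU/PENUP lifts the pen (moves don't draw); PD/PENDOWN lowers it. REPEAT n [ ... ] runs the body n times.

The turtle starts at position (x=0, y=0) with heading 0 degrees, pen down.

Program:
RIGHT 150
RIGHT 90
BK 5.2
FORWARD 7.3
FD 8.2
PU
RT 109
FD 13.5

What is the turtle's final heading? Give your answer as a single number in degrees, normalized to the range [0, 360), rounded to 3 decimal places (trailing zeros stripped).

Executing turtle program step by step:
Start: pos=(0,0), heading=0, pen down
RT 150: heading 0 -> 210
RT 90: heading 210 -> 120
BK 5.2: (0,0) -> (2.6,-4.503) [heading=120, draw]
FD 7.3: (2.6,-4.503) -> (-1.05,1.819) [heading=120, draw]
FD 8.2: (-1.05,1.819) -> (-5.15,8.92) [heading=120, draw]
PU: pen up
RT 109: heading 120 -> 11
FD 13.5: (-5.15,8.92) -> (8.102,11.496) [heading=11, move]
Final: pos=(8.102,11.496), heading=11, 3 segment(s) drawn

Answer: 11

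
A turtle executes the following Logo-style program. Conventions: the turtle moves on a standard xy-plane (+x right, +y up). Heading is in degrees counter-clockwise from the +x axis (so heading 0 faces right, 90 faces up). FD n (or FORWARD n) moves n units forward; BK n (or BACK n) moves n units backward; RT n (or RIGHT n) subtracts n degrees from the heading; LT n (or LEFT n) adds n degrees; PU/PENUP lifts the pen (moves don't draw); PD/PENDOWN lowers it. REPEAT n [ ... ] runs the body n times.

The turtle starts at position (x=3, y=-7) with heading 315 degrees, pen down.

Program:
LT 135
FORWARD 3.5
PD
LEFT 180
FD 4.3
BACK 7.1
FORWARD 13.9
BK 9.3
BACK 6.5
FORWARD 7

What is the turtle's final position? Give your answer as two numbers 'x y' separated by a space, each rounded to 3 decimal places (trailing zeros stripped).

Answer: 3 -5.8

Derivation:
Executing turtle program step by step:
Start: pos=(3,-7), heading=315, pen down
LT 135: heading 315 -> 90
FD 3.5: (3,-7) -> (3,-3.5) [heading=90, draw]
PD: pen down
LT 180: heading 90 -> 270
FD 4.3: (3,-3.5) -> (3,-7.8) [heading=270, draw]
BK 7.1: (3,-7.8) -> (3,-0.7) [heading=270, draw]
FD 13.9: (3,-0.7) -> (3,-14.6) [heading=270, draw]
BK 9.3: (3,-14.6) -> (3,-5.3) [heading=270, draw]
BK 6.5: (3,-5.3) -> (3,1.2) [heading=270, draw]
FD 7: (3,1.2) -> (3,-5.8) [heading=270, draw]
Final: pos=(3,-5.8), heading=270, 7 segment(s) drawn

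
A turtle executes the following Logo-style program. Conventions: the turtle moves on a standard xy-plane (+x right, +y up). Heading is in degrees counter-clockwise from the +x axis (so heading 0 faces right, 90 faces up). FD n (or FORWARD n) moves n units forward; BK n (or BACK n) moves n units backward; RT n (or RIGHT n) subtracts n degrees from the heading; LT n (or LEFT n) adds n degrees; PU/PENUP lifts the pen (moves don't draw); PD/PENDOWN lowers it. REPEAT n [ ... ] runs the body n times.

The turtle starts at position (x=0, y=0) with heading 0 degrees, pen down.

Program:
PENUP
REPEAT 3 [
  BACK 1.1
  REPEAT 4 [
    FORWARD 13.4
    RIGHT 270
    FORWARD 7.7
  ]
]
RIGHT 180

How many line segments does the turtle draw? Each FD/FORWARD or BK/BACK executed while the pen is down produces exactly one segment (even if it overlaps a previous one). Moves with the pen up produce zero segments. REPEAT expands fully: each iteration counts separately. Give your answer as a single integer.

Executing turtle program step by step:
Start: pos=(0,0), heading=0, pen down
PU: pen up
REPEAT 3 [
  -- iteration 1/3 --
  BK 1.1: (0,0) -> (-1.1,0) [heading=0, move]
  REPEAT 4 [
    -- iteration 1/4 --
    FD 13.4: (-1.1,0) -> (12.3,0) [heading=0, move]
    RT 270: heading 0 -> 90
    FD 7.7: (12.3,0) -> (12.3,7.7) [heading=90, move]
    -- iteration 2/4 --
    FD 13.4: (12.3,7.7) -> (12.3,21.1) [heading=90, move]
    RT 270: heading 90 -> 180
    FD 7.7: (12.3,21.1) -> (4.6,21.1) [heading=180, move]
    -- iteration 3/4 --
    FD 13.4: (4.6,21.1) -> (-8.8,21.1) [heading=180, move]
    RT 270: heading 180 -> 270
    FD 7.7: (-8.8,21.1) -> (-8.8,13.4) [heading=270, move]
    -- iteration 4/4 --
    FD 13.4: (-8.8,13.4) -> (-8.8,0) [heading=270, move]
    RT 270: heading 270 -> 0
    FD 7.7: (-8.8,0) -> (-1.1,0) [heading=0, move]
  ]
  -- iteration 2/3 --
  BK 1.1: (-1.1,0) -> (-2.2,0) [heading=0, move]
  REPEAT 4 [
    -- iteration 1/4 --
    FD 13.4: (-2.2,0) -> (11.2,0) [heading=0, move]
    RT 270: heading 0 -> 90
    FD 7.7: (11.2,0) -> (11.2,7.7) [heading=90, move]
    -- iteration 2/4 --
    FD 13.4: (11.2,7.7) -> (11.2,21.1) [heading=90, move]
    RT 270: heading 90 -> 180
    FD 7.7: (11.2,21.1) -> (3.5,21.1) [heading=180, move]
    -- iteration 3/4 --
    FD 13.4: (3.5,21.1) -> (-9.9,21.1) [heading=180, move]
    RT 270: heading 180 -> 270
    FD 7.7: (-9.9,21.1) -> (-9.9,13.4) [heading=270, move]
    -- iteration 4/4 --
    FD 13.4: (-9.9,13.4) -> (-9.9,0) [heading=270, move]
    RT 270: heading 270 -> 0
    FD 7.7: (-9.9,0) -> (-2.2,0) [heading=0, move]
  ]
  -- iteration 3/3 --
  BK 1.1: (-2.2,0) -> (-3.3,0) [heading=0, move]
  REPEAT 4 [
    -- iteration 1/4 --
    FD 13.4: (-3.3,0) -> (10.1,0) [heading=0, move]
    RT 270: heading 0 -> 90
    FD 7.7: (10.1,0) -> (10.1,7.7) [heading=90, move]
    -- iteration 2/4 --
    FD 13.4: (10.1,7.7) -> (10.1,21.1) [heading=90, move]
    RT 270: heading 90 -> 180
    FD 7.7: (10.1,21.1) -> (2.4,21.1) [heading=180, move]
    -- iteration 3/4 --
    FD 13.4: (2.4,21.1) -> (-11,21.1) [heading=180, move]
    RT 270: heading 180 -> 270
    FD 7.7: (-11,21.1) -> (-11,13.4) [heading=270, move]
    -- iteration 4/4 --
    FD 13.4: (-11,13.4) -> (-11,0) [heading=270, move]
    RT 270: heading 270 -> 0
    FD 7.7: (-11,0) -> (-3.3,0) [heading=0, move]
  ]
]
RT 180: heading 0 -> 180
Final: pos=(-3.3,0), heading=180, 0 segment(s) drawn
Segments drawn: 0

Answer: 0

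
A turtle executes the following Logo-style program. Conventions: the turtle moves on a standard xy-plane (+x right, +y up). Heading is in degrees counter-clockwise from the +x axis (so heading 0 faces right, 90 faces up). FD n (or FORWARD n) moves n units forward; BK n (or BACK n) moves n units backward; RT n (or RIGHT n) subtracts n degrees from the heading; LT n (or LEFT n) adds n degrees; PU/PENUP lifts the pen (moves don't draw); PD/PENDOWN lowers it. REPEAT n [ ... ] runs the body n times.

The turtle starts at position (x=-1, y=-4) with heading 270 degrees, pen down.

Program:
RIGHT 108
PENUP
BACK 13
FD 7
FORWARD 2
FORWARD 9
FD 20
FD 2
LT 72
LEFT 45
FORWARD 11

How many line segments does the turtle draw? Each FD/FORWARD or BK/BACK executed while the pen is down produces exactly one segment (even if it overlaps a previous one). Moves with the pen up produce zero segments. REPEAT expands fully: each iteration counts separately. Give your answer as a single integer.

Executing turtle program step by step:
Start: pos=(-1,-4), heading=270, pen down
RT 108: heading 270 -> 162
PU: pen up
BK 13: (-1,-4) -> (11.364,-8.017) [heading=162, move]
FD 7: (11.364,-8.017) -> (4.706,-5.854) [heading=162, move]
FD 2: (4.706,-5.854) -> (2.804,-5.236) [heading=162, move]
FD 9: (2.804,-5.236) -> (-5.755,-2.455) [heading=162, move]
FD 20: (-5.755,-2.455) -> (-24.776,3.725) [heading=162, move]
FD 2: (-24.776,3.725) -> (-26.679,4.343) [heading=162, move]
LT 72: heading 162 -> 234
LT 45: heading 234 -> 279
FD 11: (-26.679,4.343) -> (-24.958,-6.521) [heading=279, move]
Final: pos=(-24.958,-6.521), heading=279, 0 segment(s) drawn
Segments drawn: 0

Answer: 0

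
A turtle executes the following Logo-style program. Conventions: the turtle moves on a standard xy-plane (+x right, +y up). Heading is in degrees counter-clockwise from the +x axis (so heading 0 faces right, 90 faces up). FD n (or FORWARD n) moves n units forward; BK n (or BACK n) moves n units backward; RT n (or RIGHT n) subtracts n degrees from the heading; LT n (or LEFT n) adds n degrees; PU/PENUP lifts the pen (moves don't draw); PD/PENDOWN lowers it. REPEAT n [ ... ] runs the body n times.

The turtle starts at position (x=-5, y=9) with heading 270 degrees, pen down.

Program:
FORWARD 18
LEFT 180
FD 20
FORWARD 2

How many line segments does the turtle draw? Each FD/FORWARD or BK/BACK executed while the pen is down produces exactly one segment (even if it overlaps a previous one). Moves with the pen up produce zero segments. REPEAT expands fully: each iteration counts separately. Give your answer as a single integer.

Answer: 3

Derivation:
Executing turtle program step by step:
Start: pos=(-5,9), heading=270, pen down
FD 18: (-5,9) -> (-5,-9) [heading=270, draw]
LT 180: heading 270 -> 90
FD 20: (-5,-9) -> (-5,11) [heading=90, draw]
FD 2: (-5,11) -> (-5,13) [heading=90, draw]
Final: pos=(-5,13), heading=90, 3 segment(s) drawn
Segments drawn: 3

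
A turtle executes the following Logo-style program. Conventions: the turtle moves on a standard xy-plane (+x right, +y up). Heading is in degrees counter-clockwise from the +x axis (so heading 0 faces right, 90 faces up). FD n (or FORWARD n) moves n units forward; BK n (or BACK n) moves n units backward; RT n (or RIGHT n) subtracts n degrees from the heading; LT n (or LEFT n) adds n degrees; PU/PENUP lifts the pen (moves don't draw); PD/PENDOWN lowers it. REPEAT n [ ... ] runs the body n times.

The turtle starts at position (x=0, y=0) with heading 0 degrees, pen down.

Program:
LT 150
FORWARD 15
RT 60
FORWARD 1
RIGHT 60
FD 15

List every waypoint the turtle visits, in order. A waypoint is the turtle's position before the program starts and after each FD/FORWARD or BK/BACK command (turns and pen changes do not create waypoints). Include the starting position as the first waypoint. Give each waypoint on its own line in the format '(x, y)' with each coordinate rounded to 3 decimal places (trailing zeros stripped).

Answer: (0, 0)
(-12.99, 7.5)
(-12.99, 8.5)
(0, 16)

Derivation:
Executing turtle program step by step:
Start: pos=(0,0), heading=0, pen down
LT 150: heading 0 -> 150
FD 15: (0,0) -> (-12.99,7.5) [heading=150, draw]
RT 60: heading 150 -> 90
FD 1: (-12.99,7.5) -> (-12.99,8.5) [heading=90, draw]
RT 60: heading 90 -> 30
FD 15: (-12.99,8.5) -> (0,16) [heading=30, draw]
Final: pos=(0,16), heading=30, 3 segment(s) drawn
Waypoints (4 total):
(0, 0)
(-12.99, 7.5)
(-12.99, 8.5)
(0, 16)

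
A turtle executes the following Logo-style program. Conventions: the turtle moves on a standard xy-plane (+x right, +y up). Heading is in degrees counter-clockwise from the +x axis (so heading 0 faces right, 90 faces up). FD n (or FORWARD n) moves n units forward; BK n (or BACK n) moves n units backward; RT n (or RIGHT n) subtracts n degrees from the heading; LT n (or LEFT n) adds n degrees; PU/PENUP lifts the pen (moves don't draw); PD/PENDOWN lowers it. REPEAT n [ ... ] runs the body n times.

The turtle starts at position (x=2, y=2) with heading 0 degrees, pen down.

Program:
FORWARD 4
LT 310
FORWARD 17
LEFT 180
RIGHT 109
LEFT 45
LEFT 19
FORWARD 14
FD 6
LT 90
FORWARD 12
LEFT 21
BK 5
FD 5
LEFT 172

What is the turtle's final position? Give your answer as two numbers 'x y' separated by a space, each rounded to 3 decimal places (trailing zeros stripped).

Answer: 6.716 9.947

Derivation:
Executing turtle program step by step:
Start: pos=(2,2), heading=0, pen down
FD 4: (2,2) -> (6,2) [heading=0, draw]
LT 310: heading 0 -> 310
FD 17: (6,2) -> (16.927,-11.023) [heading=310, draw]
LT 180: heading 310 -> 130
RT 109: heading 130 -> 21
LT 45: heading 21 -> 66
LT 19: heading 66 -> 85
FD 14: (16.927,-11.023) -> (18.148,2.924) [heading=85, draw]
FD 6: (18.148,2.924) -> (18.671,8.901) [heading=85, draw]
LT 90: heading 85 -> 175
FD 12: (18.671,8.901) -> (6.716,9.947) [heading=175, draw]
LT 21: heading 175 -> 196
BK 5: (6.716,9.947) -> (11.522,11.325) [heading=196, draw]
FD 5: (11.522,11.325) -> (6.716,9.947) [heading=196, draw]
LT 172: heading 196 -> 8
Final: pos=(6.716,9.947), heading=8, 7 segment(s) drawn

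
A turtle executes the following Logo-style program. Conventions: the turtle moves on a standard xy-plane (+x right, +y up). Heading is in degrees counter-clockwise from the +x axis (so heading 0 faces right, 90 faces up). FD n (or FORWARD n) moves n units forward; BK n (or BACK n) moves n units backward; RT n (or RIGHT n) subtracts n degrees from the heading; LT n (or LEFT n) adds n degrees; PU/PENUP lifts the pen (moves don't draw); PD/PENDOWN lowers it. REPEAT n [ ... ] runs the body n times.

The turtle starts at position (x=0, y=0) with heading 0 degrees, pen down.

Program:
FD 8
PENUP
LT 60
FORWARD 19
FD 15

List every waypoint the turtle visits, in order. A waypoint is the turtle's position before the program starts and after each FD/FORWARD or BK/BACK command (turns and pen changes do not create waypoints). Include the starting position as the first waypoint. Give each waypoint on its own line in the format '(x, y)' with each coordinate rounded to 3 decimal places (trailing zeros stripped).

Executing turtle program step by step:
Start: pos=(0,0), heading=0, pen down
FD 8: (0,0) -> (8,0) [heading=0, draw]
PU: pen up
LT 60: heading 0 -> 60
FD 19: (8,0) -> (17.5,16.454) [heading=60, move]
FD 15: (17.5,16.454) -> (25,29.445) [heading=60, move]
Final: pos=(25,29.445), heading=60, 1 segment(s) drawn
Waypoints (4 total):
(0, 0)
(8, 0)
(17.5, 16.454)
(25, 29.445)

Answer: (0, 0)
(8, 0)
(17.5, 16.454)
(25, 29.445)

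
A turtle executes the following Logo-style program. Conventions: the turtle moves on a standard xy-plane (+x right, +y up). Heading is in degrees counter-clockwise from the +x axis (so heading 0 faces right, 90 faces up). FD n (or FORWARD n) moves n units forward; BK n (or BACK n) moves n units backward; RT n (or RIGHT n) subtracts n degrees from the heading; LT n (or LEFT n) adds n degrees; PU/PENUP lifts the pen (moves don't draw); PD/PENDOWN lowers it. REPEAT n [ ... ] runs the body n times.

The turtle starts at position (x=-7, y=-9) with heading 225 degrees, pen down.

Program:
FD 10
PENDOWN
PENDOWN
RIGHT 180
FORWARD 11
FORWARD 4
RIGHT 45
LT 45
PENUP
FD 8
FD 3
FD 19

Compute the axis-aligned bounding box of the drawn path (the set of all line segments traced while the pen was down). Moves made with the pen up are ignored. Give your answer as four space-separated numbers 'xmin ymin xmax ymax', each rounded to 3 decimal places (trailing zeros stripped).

Answer: -14.071 -16.071 -3.464 -5.464

Derivation:
Executing turtle program step by step:
Start: pos=(-7,-9), heading=225, pen down
FD 10: (-7,-9) -> (-14.071,-16.071) [heading=225, draw]
PD: pen down
PD: pen down
RT 180: heading 225 -> 45
FD 11: (-14.071,-16.071) -> (-6.293,-8.293) [heading=45, draw]
FD 4: (-6.293,-8.293) -> (-3.464,-5.464) [heading=45, draw]
RT 45: heading 45 -> 0
LT 45: heading 0 -> 45
PU: pen up
FD 8: (-3.464,-5.464) -> (2.192,0.192) [heading=45, move]
FD 3: (2.192,0.192) -> (4.314,2.314) [heading=45, move]
FD 19: (4.314,2.314) -> (17.749,15.749) [heading=45, move]
Final: pos=(17.749,15.749), heading=45, 3 segment(s) drawn

Segment endpoints: x in {-14.071, -7, -6.293, -3.464}, y in {-16.071, -9, -8.293, -5.464}
xmin=-14.071, ymin=-16.071, xmax=-3.464, ymax=-5.464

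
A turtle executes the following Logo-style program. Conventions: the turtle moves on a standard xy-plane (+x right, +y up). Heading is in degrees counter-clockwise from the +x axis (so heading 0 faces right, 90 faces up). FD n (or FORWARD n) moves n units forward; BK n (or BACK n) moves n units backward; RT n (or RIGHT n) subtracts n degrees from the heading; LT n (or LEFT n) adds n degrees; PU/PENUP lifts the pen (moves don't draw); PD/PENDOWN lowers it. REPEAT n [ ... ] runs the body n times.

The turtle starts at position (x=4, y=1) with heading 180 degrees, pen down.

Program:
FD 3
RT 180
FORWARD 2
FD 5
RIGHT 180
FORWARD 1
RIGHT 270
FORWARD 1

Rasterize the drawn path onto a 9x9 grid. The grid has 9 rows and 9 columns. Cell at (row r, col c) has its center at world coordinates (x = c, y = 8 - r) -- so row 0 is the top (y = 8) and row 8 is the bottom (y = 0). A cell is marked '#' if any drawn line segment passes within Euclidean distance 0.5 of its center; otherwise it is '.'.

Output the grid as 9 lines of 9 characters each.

Segment 0: (4,1) -> (1,1)
Segment 1: (1,1) -> (3,1)
Segment 2: (3,1) -> (8,1)
Segment 3: (8,1) -> (7,1)
Segment 4: (7,1) -> (7,0)

Answer: .........
.........
.........
.........
.........
.........
.........
.########
.......#.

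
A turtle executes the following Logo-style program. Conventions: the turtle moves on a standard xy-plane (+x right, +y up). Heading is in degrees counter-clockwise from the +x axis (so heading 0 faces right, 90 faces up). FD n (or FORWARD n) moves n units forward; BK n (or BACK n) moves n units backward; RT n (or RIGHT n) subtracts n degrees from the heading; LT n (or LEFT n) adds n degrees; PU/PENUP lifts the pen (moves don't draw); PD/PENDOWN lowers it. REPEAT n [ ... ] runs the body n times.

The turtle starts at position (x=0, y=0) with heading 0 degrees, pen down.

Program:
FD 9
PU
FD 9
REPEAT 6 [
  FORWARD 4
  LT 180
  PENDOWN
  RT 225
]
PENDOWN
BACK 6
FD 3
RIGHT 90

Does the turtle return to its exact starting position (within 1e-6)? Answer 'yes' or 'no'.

Answer: no

Derivation:
Executing turtle program step by step:
Start: pos=(0,0), heading=0, pen down
FD 9: (0,0) -> (9,0) [heading=0, draw]
PU: pen up
FD 9: (9,0) -> (18,0) [heading=0, move]
REPEAT 6 [
  -- iteration 1/6 --
  FD 4: (18,0) -> (22,0) [heading=0, move]
  LT 180: heading 0 -> 180
  PD: pen down
  RT 225: heading 180 -> 315
  -- iteration 2/6 --
  FD 4: (22,0) -> (24.828,-2.828) [heading=315, draw]
  LT 180: heading 315 -> 135
  PD: pen down
  RT 225: heading 135 -> 270
  -- iteration 3/6 --
  FD 4: (24.828,-2.828) -> (24.828,-6.828) [heading=270, draw]
  LT 180: heading 270 -> 90
  PD: pen down
  RT 225: heading 90 -> 225
  -- iteration 4/6 --
  FD 4: (24.828,-6.828) -> (22,-9.657) [heading=225, draw]
  LT 180: heading 225 -> 45
  PD: pen down
  RT 225: heading 45 -> 180
  -- iteration 5/6 --
  FD 4: (22,-9.657) -> (18,-9.657) [heading=180, draw]
  LT 180: heading 180 -> 0
  PD: pen down
  RT 225: heading 0 -> 135
  -- iteration 6/6 --
  FD 4: (18,-9.657) -> (15.172,-6.828) [heading=135, draw]
  LT 180: heading 135 -> 315
  PD: pen down
  RT 225: heading 315 -> 90
]
PD: pen down
BK 6: (15.172,-6.828) -> (15.172,-12.828) [heading=90, draw]
FD 3: (15.172,-12.828) -> (15.172,-9.828) [heading=90, draw]
RT 90: heading 90 -> 0
Final: pos=(15.172,-9.828), heading=0, 8 segment(s) drawn

Start position: (0, 0)
Final position: (15.172, -9.828)
Distance = 18.077; >= 1e-6 -> NOT closed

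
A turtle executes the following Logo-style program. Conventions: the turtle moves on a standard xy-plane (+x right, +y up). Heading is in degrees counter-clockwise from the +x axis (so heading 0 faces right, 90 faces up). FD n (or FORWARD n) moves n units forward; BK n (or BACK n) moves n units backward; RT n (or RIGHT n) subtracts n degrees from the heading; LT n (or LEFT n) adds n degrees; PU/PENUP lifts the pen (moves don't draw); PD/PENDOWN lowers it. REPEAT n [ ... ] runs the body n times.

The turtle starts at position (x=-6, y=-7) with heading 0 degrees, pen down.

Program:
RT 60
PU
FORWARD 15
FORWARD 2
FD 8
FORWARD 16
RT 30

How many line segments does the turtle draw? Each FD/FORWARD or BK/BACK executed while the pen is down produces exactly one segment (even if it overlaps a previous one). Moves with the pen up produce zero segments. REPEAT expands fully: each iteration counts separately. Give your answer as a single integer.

Answer: 0

Derivation:
Executing turtle program step by step:
Start: pos=(-6,-7), heading=0, pen down
RT 60: heading 0 -> 300
PU: pen up
FD 15: (-6,-7) -> (1.5,-19.99) [heading=300, move]
FD 2: (1.5,-19.99) -> (2.5,-21.722) [heading=300, move]
FD 8: (2.5,-21.722) -> (6.5,-28.651) [heading=300, move]
FD 16: (6.5,-28.651) -> (14.5,-42.507) [heading=300, move]
RT 30: heading 300 -> 270
Final: pos=(14.5,-42.507), heading=270, 0 segment(s) drawn
Segments drawn: 0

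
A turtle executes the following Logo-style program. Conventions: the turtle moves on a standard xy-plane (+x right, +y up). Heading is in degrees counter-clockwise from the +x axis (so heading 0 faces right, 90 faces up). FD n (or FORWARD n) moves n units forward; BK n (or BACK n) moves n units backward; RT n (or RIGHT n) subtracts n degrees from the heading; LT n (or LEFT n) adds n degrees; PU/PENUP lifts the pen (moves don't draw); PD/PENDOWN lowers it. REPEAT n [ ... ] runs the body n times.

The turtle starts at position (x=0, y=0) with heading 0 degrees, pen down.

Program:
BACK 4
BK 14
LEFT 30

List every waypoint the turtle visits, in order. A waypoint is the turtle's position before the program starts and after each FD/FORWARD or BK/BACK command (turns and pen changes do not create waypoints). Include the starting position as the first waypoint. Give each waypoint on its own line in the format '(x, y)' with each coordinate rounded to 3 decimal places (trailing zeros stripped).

Executing turtle program step by step:
Start: pos=(0,0), heading=0, pen down
BK 4: (0,0) -> (-4,0) [heading=0, draw]
BK 14: (-4,0) -> (-18,0) [heading=0, draw]
LT 30: heading 0 -> 30
Final: pos=(-18,0), heading=30, 2 segment(s) drawn
Waypoints (3 total):
(0, 0)
(-4, 0)
(-18, 0)

Answer: (0, 0)
(-4, 0)
(-18, 0)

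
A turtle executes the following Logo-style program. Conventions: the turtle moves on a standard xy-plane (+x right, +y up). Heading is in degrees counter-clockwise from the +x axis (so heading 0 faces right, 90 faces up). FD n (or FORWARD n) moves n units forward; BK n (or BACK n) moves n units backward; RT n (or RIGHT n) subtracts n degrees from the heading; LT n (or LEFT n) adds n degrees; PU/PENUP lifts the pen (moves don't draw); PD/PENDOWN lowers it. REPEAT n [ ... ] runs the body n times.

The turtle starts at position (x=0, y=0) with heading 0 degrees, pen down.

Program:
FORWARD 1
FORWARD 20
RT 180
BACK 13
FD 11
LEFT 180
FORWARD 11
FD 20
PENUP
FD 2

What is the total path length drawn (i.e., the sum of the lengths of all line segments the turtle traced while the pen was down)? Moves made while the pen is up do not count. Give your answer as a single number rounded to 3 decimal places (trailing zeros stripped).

Answer: 76

Derivation:
Executing turtle program step by step:
Start: pos=(0,0), heading=0, pen down
FD 1: (0,0) -> (1,0) [heading=0, draw]
FD 20: (1,0) -> (21,0) [heading=0, draw]
RT 180: heading 0 -> 180
BK 13: (21,0) -> (34,0) [heading=180, draw]
FD 11: (34,0) -> (23,0) [heading=180, draw]
LT 180: heading 180 -> 0
FD 11: (23,0) -> (34,0) [heading=0, draw]
FD 20: (34,0) -> (54,0) [heading=0, draw]
PU: pen up
FD 2: (54,0) -> (56,0) [heading=0, move]
Final: pos=(56,0), heading=0, 6 segment(s) drawn

Segment lengths:
  seg 1: (0,0) -> (1,0), length = 1
  seg 2: (1,0) -> (21,0), length = 20
  seg 3: (21,0) -> (34,0), length = 13
  seg 4: (34,0) -> (23,0), length = 11
  seg 5: (23,0) -> (34,0), length = 11
  seg 6: (34,0) -> (54,0), length = 20
Total = 76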